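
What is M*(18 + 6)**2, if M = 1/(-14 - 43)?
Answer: -192/19 ≈ -10.105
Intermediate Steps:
M = -1/57 (M = 1/(-57) = -1/57 ≈ -0.017544)
M*(18 + 6)**2 = -(18 + 6)**2/57 = -1/57*24**2 = -1/57*576 = -192/19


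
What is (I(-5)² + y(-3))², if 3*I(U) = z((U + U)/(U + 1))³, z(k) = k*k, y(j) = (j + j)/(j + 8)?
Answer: 1489576168307127481/33973862400 ≈ 4.3845e+7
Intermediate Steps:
y(j) = 2*j/(8 + j) (y(j) = (2*j)/(8 + j) = 2*j/(8 + j))
z(k) = k²
I(U) = 64*U⁶/(3*(1 + U)⁶) (I(U) = (((U + U)/(U + 1))²)³/3 = (((2*U)/(1 + U))²)³/3 = ((2*U/(1 + U))²)³/3 = (4*U²/(1 + U)²)³/3 = (64*U⁶/(1 + U)⁶)/3 = 64*U⁶/(3*(1 + U)⁶))
(I(-5)² + y(-3))² = (((64/3)*(-5)⁶/(1 - 5)⁶)² + 2*(-3)/(8 - 3))² = (((64/3)*15625/(-4)⁶)² + 2*(-3)/5)² = (((64/3)*15625*(1/4096))² + 2*(-3)*(⅕))² = ((15625/192)² - 6/5)² = (244140625/36864 - 6/5)² = (1220481941/184320)² = 1489576168307127481/33973862400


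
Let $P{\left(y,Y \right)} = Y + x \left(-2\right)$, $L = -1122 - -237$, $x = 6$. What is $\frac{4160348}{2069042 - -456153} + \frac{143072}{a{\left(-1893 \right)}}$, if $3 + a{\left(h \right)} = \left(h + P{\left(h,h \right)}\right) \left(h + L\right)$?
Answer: $\frac{44256454951708}{26642930938995} \approx 1.6611$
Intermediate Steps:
$L = -885$ ($L = -1122 + 237 = -885$)
$P{\left(y,Y \right)} = -12 + Y$ ($P{\left(y,Y \right)} = Y + 6 \left(-2\right) = Y - 12 = -12 + Y$)
$a{\left(h \right)} = -3 + \left(-885 + h\right) \left(-12 + 2 h\right)$ ($a{\left(h \right)} = -3 + \left(h + \left(-12 + h\right)\right) \left(h - 885\right) = -3 + \left(-12 + 2 h\right) \left(-885 + h\right) = -3 + \left(-885 + h\right) \left(-12 + 2 h\right)$)
$\frac{4160348}{2069042 - -456153} + \frac{143072}{a{\left(-1893 \right)}} = \frac{4160348}{2069042 - -456153} + \frac{143072}{10617 - -3373326 + 2 \left(-1893\right)^{2}} = \frac{4160348}{2069042 + 456153} + \frac{143072}{10617 + 3373326 + 2 \cdot 3583449} = \frac{4160348}{2525195} + \frac{143072}{10617 + 3373326 + 7166898} = 4160348 \cdot \frac{1}{2525195} + \frac{143072}{10550841} = \frac{4160348}{2525195} + 143072 \cdot \frac{1}{10550841} = \frac{4160348}{2525195} + \frac{143072}{10550841} = \frac{44256454951708}{26642930938995}$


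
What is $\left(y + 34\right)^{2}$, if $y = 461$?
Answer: $245025$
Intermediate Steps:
$\left(y + 34\right)^{2} = \left(461 + 34\right)^{2} = 495^{2} = 245025$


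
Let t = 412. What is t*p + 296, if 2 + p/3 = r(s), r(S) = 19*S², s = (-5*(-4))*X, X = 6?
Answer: 338167424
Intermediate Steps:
s = 120 (s = -5*(-4)*6 = 20*6 = 120)
p = 820794 (p = -6 + 3*(19*120²) = -6 + 3*(19*14400) = -6 + 3*273600 = -6 + 820800 = 820794)
t*p + 296 = 412*820794 + 296 = 338167128 + 296 = 338167424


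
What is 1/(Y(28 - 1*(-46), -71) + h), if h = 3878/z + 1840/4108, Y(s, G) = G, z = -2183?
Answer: -2241941/162156337 ≈ -0.013826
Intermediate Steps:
h = -2978526/2241941 (h = 3878/(-2183) + 1840/4108 = 3878*(-1/2183) + 1840*(1/4108) = -3878/2183 + 460/1027 = -2978526/2241941 ≈ -1.3285)
1/(Y(28 - 1*(-46), -71) + h) = 1/(-71 - 2978526/2241941) = 1/(-162156337/2241941) = -2241941/162156337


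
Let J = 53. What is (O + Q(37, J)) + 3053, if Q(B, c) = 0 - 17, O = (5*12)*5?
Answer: 3336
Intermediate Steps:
O = 300 (O = 60*5 = 300)
Q(B, c) = -17
(O + Q(37, J)) + 3053 = (300 - 17) + 3053 = 283 + 3053 = 3336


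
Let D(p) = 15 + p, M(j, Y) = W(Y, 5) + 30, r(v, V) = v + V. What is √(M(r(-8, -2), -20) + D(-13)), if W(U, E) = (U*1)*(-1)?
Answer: 2*√13 ≈ 7.2111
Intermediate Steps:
W(U, E) = -U (W(U, E) = U*(-1) = -U)
r(v, V) = V + v
M(j, Y) = 30 - Y (M(j, Y) = -Y + 30 = 30 - Y)
√(M(r(-8, -2), -20) + D(-13)) = √((30 - 1*(-20)) + (15 - 13)) = √((30 + 20) + 2) = √(50 + 2) = √52 = 2*√13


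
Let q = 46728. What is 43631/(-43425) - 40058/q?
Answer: -23322889/12525700 ≈ -1.8620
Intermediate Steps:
43631/(-43425) - 40058/q = 43631/(-43425) - 40058/46728 = 43631*(-1/43425) - 40058*1/46728 = -43631/43425 - 20029/23364 = -23322889/12525700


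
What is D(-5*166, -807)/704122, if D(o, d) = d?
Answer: -807/704122 ≈ -0.0011461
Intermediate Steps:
D(-5*166, -807)/704122 = -807/704122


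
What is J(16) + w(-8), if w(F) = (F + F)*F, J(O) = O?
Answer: 144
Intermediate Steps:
w(F) = 2*F² (w(F) = (2*F)*F = 2*F²)
J(16) + w(-8) = 16 + 2*(-8)² = 16 + 2*64 = 16 + 128 = 144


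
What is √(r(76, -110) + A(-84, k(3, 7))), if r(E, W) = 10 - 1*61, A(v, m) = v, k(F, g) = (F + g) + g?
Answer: 3*I*√15 ≈ 11.619*I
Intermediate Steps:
k(F, g) = F + 2*g
r(E, W) = -51 (r(E, W) = 10 - 61 = -51)
√(r(76, -110) + A(-84, k(3, 7))) = √(-51 - 84) = √(-135) = 3*I*√15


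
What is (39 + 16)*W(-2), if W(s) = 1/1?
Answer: 55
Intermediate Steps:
W(s) = 1 (W(s) = 1*1 = 1)
(39 + 16)*W(-2) = (39 + 16)*1 = 55*1 = 55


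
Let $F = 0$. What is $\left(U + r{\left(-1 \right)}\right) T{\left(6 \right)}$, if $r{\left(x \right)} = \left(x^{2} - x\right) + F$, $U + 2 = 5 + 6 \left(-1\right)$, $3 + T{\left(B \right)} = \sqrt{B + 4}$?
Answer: $3 - \sqrt{10} \approx -0.16228$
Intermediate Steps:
$T{\left(B \right)} = -3 + \sqrt{4 + B}$ ($T{\left(B \right)} = -3 + \sqrt{B + 4} = -3 + \sqrt{4 + B}$)
$U = -3$ ($U = -2 + \left(5 + 6 \left(-1\right)\right) = -2 + \left(5 - 6\right) = -2 - 1 = -3$)
$r{\left(x \right)} = x^{2} - x$ ($r{\left(x \right)} = \left(x^{2} - x\right) + 0 = x^{2} - x$)
$\left(U + r{\left(-1 \right)}\right) T{\left(6 \right)} = \left(-3 - \left(-1 - 1\right)\right) \left(-3 + \sqrt{4 + 6}\right) = \left(-3 - -2\right) \left(-3 + \sqrt{10}\right) = \left(-3 + 2\right) \left(-3 + \sqrt{10}\right) = - (-3 + \sqrt{10}) = 3 - \sqrt{10}$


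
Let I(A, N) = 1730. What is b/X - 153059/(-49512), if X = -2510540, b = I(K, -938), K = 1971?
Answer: 19208754305/6215092824 ≈ 3.0907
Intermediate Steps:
b = 1730
b/X - 153059/(-49512) = 1730/(-2510540) - 153059/(-49512) = 1730*(-1/2510540) - 153059*(-1/49512) = -173/251054 + 153059/49512 = 19208754305/6215092824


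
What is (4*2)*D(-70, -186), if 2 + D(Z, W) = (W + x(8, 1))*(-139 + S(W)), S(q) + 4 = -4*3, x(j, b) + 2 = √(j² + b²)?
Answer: 233104 - 1240*√65 ≈ 2.2311e+5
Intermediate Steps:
x(j, b) = -2 + √(b² + j²) (x(j, b) = -2 + √(j² + b²) = -2 + √(b² + j²))
S(q) = -16 (S(q) = -4 - 4*3 = -4 - 12 = -16)
D(Z, W) = 308 - 155*W - 155*√65 (D(Z, W) = -2 + (W + (-2 + √(1² + 8²)))*(-139 - 16) = -2 + (W + (-2 + √(1 + 64)))*(-155) = -2 + (W + (-2 + √65))*(-155) = -2 + (-2 + W + √65)*(-155) = -2 + (310 - 155*W - 155*√65) = 308 - 155*W - 155*√65)
(4*2)*D(-70, -186) = (4*2)*(308 - 155*(-186) - 155*√65) = 8*(308 + 28830 - 155*√65) = 8*(29138 - 155*√65) = 233104 - 1240*√65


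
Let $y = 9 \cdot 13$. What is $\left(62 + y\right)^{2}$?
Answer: $32041$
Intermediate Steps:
$y = 117$
$\left(62 + y\right)^{2} = \left(62 + 117\right)^{2} = 179^{2} = 32041$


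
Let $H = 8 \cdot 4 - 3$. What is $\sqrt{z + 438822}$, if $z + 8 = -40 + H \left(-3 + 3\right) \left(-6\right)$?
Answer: $\sqrt{438774} \approx 662.4$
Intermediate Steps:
$H = 29$ ($H = 32 + \left(-4 + 1\right) = 32 - 3 = 29$)
$z = -48$ ($z = -8 - \left(40 - 29 \left(-3 + 3\right) \left(-6\right)\right) = -8 - \left(40 - 29 \cdot 0 \left(-6\right)\right) = -8 + \left(-40 + 29 \cdot 0\right) = -8 + \left(-40 + 0\right) = -8 - 40 = -48$)
$\sqrt{z + 438822} = \sqrt{-48 + 438822} = \sqrt{438774}$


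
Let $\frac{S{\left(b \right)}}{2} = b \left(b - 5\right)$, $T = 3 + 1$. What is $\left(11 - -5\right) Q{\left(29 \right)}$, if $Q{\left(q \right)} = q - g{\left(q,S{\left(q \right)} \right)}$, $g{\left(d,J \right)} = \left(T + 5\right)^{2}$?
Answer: $-832$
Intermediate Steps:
$T = 4$
$S{\left(b \right)} = 2 b \left(-5 + b\right)$ ($S{\left(b \right)} = 2 b \left(b - 5\right) = 2 b \left(-5 + b\right)$)
$g{\left(d,J \right)} = 81$ ($g{\left(d,J \right)} = \left(4 + 5\right)^{2} = 9^{2} = 81$)
$Q{\left(q \right)} = -81 + q$ ($Q{\left(q \right)} = q - 81 = -81 + q$)
$\left(11 - -5\right) Q{\left(29 \right)} = \left(11 - -5\right) \left(-81 + 29\right) = \left(11 + 5\right) \left(-52\right) = 16 \left(-52\right) = -832$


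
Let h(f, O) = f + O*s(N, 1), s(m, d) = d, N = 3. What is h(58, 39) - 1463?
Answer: -1366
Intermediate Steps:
h(f, O) = O + f (h(f, O) = f + O*1 = f + O = O + f)
h(58, 39) - 1463 = (39 + 58) - 1463 = 97 - 1463 = -1366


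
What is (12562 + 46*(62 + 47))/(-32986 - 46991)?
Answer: -17576/79977 ≈ -0.21976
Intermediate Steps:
(12562 + 46*(62 + 47))/(-32986 - 46991) = (12562 + 46*109)/(-79977) = (12562 + 5014)*(-1/79977) = 17576*(-1/79977) = -17576/79977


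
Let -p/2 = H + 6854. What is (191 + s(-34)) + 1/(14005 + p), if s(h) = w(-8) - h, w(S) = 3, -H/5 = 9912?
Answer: 22667077/99417 ≈ 228.00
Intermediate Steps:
H = -49560 (H = -5*9912 = -49560)
p = 85412 (p = -2*(-49560 + 6854) = -2*(-42706) = 85412)
s(h) = 3 - h
(191 + s(-34)) + 1/(14005 + p) = (191 + (3 - 1*(-34))) + 1/(14005 + 85412) = (191 + (3 + 34)) + 1/99417 = (191 + 37) + 1/99417 = 228 + 1/99417 = 22667077/99417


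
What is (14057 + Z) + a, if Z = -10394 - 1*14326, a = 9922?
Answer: -741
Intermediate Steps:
Z = -24720 (Z = -10394 - 14326 = -24720)
(14057 + Z) + a = (14057 - 24720) + 9922 = -10663 + 9922 = -741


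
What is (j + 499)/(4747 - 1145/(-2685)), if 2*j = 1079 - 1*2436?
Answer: -192783/5098736 ≈ -0.037810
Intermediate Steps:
j = -1357/2 (j = (1079 - 1*2436)/2 = (1079 - 2436)/2 = (½)*(-1357) = -1357/2 ≈ -678.50)
(j + 499)/(4747 - 1145/(-2685)) = (-1357/2 + 499)/(4747 - 1145/(-2685)) = -359/(2*(4747 - 1145*(-1/2685))) = -359/(2*(4747 + 229/537)) = -359/(2*2549368/537) = -359/2*537/2549368 = -192783/5098736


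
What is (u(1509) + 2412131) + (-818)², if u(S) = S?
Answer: 3082764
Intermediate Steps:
(u(1509) + 2412131) + (-818)² = (1509 + 2412131) + (-818)² = 2413640 + 669124 = 3082764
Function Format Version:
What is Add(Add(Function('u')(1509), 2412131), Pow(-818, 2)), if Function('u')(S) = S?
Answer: 3082764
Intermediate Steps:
Add(Add(Function('u')(1509), 2412131), Pow(-818, 2)) = Add(Add(1509, 2412131), Pow(-818, 2)) = Add(2413640, 669124) = 3082764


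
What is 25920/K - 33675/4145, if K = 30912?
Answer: -972420/133469 ≈ -7.2857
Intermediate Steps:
25920/K - 33675/4145 = 25920/30912 - 33675/4145 = 25920*(1/30912) - 33675*1/4145 = 135/161 - 6735/829 = -972420/133469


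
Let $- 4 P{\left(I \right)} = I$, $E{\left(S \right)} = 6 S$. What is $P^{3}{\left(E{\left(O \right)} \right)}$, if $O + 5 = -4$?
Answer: $\frac{19683}{8} \approx 2460.4$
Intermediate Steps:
$O = -9$ ($O = -5 - 4 = -9$)
$P{\left(I \right)} = - \frac{I}{4}$
$P^{3}{\left(E{\left(O \right)} \right)} = \left(- \frac{6 \left(-9\right)}{4}\right)^{3} = \left(\left(- \frac{1}{4}\right) \left(-54\right)\right)^{3} = \left(\frac{27}{2}\right)^{3} = \frac{19683}{8}$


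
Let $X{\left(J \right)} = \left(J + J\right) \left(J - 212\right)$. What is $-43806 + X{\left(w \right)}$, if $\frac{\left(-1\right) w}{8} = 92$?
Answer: $1351650$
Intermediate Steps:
$w = -736$ ($w = \left(-8\right) 92 = -736$)
$X{\left(J \right)} = 2 J \left(-212 + J\right)$
$-43806 + X{\left(w \right)} = -43806 + 2 \left(-736\right) \left(-212 - 736\right) = -43806 + 2 \left(-736\right) \left(-948\right) = -43806 + 1395456 = 1351650$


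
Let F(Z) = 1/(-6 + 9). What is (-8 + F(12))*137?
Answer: -3151/3 ≈ -1050.3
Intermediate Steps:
F(Z) = ⅓ (F(Z) = 1/3 = ⅓)
(-8 + F(12))*137 = (-8 + ⅓)*137 = -23/3*137 = -3151/3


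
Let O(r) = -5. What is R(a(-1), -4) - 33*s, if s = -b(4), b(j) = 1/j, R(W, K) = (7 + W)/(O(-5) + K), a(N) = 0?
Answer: 269/36 ≈ 7.4722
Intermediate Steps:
R(W, K) = (7 + W)/(-5 + K)
b(j) = 1/j
s = -1/4 ≈ -0.25000
R(a(-1), -4) - 33*s = (7 + 0)/(-5 - 4) - 33*(-1/4) = 7/(-9) + 33/4 = -1/9*7 + 33/4 = -7/9 + 33/4 = 269/36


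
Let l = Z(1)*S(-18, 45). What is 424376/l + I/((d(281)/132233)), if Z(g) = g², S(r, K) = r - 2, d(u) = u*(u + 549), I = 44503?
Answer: 187180895/46646 ≈ 4012.8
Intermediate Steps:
d(u) = u*(549 + u)
S(r, K) = -2 + r
l = -20 (l = 1²*(-2 - 18) = 1*(-20) = -20)
424376/l + I/((d(281)/132233)) = 424376/(-20) + 44503/(((281*(549 + 281))/132233)) = 424376*(-1/20) + 44503/(((281*830)*(1/132233))) = -106094/5 + 44503/((233230*(1/132233))) = -106094/5 + 44503/(233230/132233) = -106094/5 + 44503*(132233/233230) = -106094/5 + 5884765199/233230 = 187180895/46646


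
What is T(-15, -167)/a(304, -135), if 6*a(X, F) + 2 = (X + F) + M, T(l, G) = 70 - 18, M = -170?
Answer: -104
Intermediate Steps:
T(l, G) = 52
a(X, F) = -86/3 + F/6 + X/6 (a(X, F) = -⅓ + ((X + F) - 170)/6 = -⅓ + ((F + X) - 170)/6 = -⅓ + (-170 + F + X)/6 = -⅓ + (-85/3 + F/6 + X/6) = -86/3 + F/6 + X/6)
T(-15, -167)/a(304, -135) = 52/(-86/3 + (⅙)*(-135) + (⅙)*304) = 52/(-86/3 - 45/2 + 152/3) = 52/(-½) = 52*(-2) = -104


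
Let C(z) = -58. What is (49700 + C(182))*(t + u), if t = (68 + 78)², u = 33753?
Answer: 2733735298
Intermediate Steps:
t = 21316 (t = 146² = 21316)
(49700 + C(182))*(t + u) = (49700 - 58)*(21316 + 33753) = 49642*55069 = 2733735298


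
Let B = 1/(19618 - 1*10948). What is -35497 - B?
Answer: -307758991/8670 ≈ -35497.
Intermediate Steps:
B = 1/8670 (B = 1/(19618 - 10948) = 1/8670 ≈ 0.00011534)
-35497 - B = -35497 - 1*1/8670 = -35497 - 1/8670 = -307758991/8670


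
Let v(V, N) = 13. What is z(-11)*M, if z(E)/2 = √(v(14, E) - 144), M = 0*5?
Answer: 0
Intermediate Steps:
M = 0
z(E) = 2*I*√131 (z(E) = 2*√(13 - 144) = 2*√(-131) = 2*(I*√131) = 2*I*√131)
z(-11)*M = (2*I*√131)*0 = 0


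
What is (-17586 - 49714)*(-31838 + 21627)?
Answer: 687200300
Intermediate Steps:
(-17586 - 49714)*(-31838 + 21627) = -67300*(-10211) = 687200300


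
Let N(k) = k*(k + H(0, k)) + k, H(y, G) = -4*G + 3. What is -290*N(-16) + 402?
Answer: 241682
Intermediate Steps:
H(y, G) = 3 - 4*G
N(k) = k + k*(3 - 3*k) (N(k) = k*(k + (3 - 4*k)) + k = k*(3 - 3*k) + k = k + k*(3 - 3*k))
-290*N(-16) + 402 = -(-4640)*(4 - 3*(-16)) + 402 = -(-4640)*(4 + 48) + 402 = -(-4640)*52 + 402 = -290*(-832) + 402 = 241280 + 402 = 241682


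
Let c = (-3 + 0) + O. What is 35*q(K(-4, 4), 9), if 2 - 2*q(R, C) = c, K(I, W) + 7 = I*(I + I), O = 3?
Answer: 35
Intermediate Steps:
c = 0 (c = (-3 + 0) + 3 = -3 + 3 = 0)
K(I, W) = -7 + 2*I² (K(I, W) = -7 + I*(I + I) = -7 + I*(2*I) = -7 + 2*I²)
q(R, C) = 1 (q(R, C) = 1 - ½*0 = 1 + 0 = 1)
35*q(K(-4, 4), 9) = 35*1 = 35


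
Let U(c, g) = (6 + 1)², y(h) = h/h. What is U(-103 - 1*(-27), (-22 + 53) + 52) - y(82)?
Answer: 48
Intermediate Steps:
y(h) = 1
U(c, g) = 49 (U(c, g) = 7² = 49)
U(-103 - 1*(-27), (-22 + 53) + 52) - y(82) = 49 - 1*1 = 49 - 1 = 48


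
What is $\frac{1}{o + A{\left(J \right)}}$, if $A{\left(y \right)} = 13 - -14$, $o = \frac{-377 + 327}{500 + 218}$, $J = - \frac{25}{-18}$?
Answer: $\frac{359}{9668} \approx 0.037133$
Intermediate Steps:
$J = \frac{25}{18}$ ($J = \left(-25\right) \left(- \frac{1}{18}\right) = \frac{25}{18} \approx 1.3889$)
$o = - \frac{25}{359}$ ($o = - \frac{50}{718} = \left(-50\right) \frac{1}{718} = - \frac{25}{359} \approx -0.069638$)
$A{\left(y \right)} = 27$ ($A{\left(y \right)} = 13 + 14 = 27$)
$\frac{1}{o + A{\left(J \right)}} = \frac{1}{- \frac{25}{359} + 27} = \frac{1}{\frac{9668}{359}} = \frac{359}{9668}$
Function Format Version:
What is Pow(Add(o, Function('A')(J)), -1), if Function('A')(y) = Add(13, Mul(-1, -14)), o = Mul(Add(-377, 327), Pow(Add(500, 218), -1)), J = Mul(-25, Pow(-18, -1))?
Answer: Rational(359, 9668) ≈ 0.037133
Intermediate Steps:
J = Rational(25, 18) (J = Mul(-25, Rational(-1, 18)) = Rational(25, 18) ≈ 1.3889)
o = Rational(-25, 359) (o = Mul(-50, Pow(718, -1)) = Mul(-50, Rational(1, 718)) = Rational(-25, 359) ≈ -0.069638)
Function('A')(y) = 27 (Function('A')(y) = Add(13, 14) = 27)
Pow(Add(o, Function('A')(J)), -1) = Pow(Add(Rational(-25, 359), 27), -1) = Pow(Rational(9668, 359), -1) = Rational(359, 9668)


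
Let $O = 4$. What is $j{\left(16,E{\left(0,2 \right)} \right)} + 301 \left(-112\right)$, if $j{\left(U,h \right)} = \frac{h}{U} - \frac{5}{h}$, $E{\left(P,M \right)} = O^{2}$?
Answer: $- \frac{539381}{16} \approx -33711.0$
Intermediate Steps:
$E{\left(P,M \right)} = 16$ ($E{\left(P,M \right)} = 4^{2} = 16$)
$j{\left(U,h \right)} = - \frac{5}{h} + \frac{h}{U}$
$j{\left(16,E{\left(0,2 \right)} \right)} + 301 \left(-112\right) = \left(- \frac{5}{16} + \frac{16}{16}\right) + 301 \left(-112\right) = \left(\left(-5\right) \frac{1}{16} + 16 \cdot \frac{1}{16}\right) - 33712 = \left(- \frac{5}{16} + 1\right) - 33712 = \frac{11}{16} - 33712 = - \frac{539381}{16}$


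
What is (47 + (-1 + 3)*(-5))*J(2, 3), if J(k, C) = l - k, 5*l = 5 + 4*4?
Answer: 407/5 ≈ 81.400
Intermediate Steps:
l = 21/5 (l = (5 + 4*4)/5 = (5 + 16)/5 = (1/5)*21 = 21/5 ≈ 4.2000)
J(k, C) = 21/5 - k
(47 + (-1 + 3)*(-5))*J(2, 3) = (47 + (-1 + 3)*(-5))*(21/5 - 1*2) = (47 + 2*(-5))*(21/5 - 2) = (47 - 10)*(11/5) = 37*(11/5) = 407/5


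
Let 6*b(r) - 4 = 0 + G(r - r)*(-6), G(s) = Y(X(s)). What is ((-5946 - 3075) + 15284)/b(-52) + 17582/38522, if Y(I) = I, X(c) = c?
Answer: 361912511/38522 ≈ 9395.0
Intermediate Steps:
G(s) = s
b(r) = ⅔ (b(r) = ⅔ + (0 + (r - r)*(-6))/6 = ⅔ + (0 + 0*(-6))/6 = ⅔ + (0 + 0)/6 = ⅔ + (⅙)*0 = ⅔ + 0 = ⅔)
((-5946 - 3075) + 15284)/b(-52) + 17582/38522 = ((-5946 - 3075) + 15284)/(⅔) + 17582/38522 = (-9021 + 15284)*(3/2) + 17582*(1/38522) = 6263*(3/2) + 8791/19261 = 18789/2 + 8791/19261 = 361912511/38522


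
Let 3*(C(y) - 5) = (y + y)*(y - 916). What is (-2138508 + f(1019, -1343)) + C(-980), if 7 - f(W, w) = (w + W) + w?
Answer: -898109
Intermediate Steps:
C(y) = 5 + 2*y*(-916 + y)/3 (C(y) = 5 + ((y + y)*(y - 916))/3 = 5 + ((2*y)*(-916 + y))/3 = 5 + (2*y*(-916 + y))/3 = 5 + 2*y*(-916 + y)/3)
f(W, w) = 7 - W - 2*w (f(W, w) = 7 - ((w + W) + w) = 7 - ((W + w) + w) = 7 - (W + 2*w) = 7 + (-W - 2*w) = 7 - W - 2*w)
(-2138508 + f(1019, -1343)) + C(-980) = (-2138508 + (7 - 1*1019 - 2*(-1343))) + (5 - 1832/3*(-980) + (⅔)*(-980)²) = (-2138508 + (7 - 1019 + 2686)) + (5 + 1795360/3 + (⅔)*960400) = (-2138508 + 1674) + (5 + 1795360/3 + 1920800/3) = -2136834 + 1238725 = -898109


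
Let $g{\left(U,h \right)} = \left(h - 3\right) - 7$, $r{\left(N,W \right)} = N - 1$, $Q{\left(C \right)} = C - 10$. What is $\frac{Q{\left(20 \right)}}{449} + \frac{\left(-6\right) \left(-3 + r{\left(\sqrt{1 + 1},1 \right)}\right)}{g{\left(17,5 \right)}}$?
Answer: $- \frac{10726}{2245} + \frac{6 \sqrt{2}}{5} \approx -3.0807$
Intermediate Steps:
$Q{\left(C \right)} = -10 + C$
$r{\left(N,W \right)} = -1 + N$
$g{\left(U,h \right)} = -10 + h$ ($g{\left(U,h \right)} = \left(-3 + h\right) - 7 = -10 + h$)
$\frac{Q{\left(20 \right)}}{449} + \frac{\left(-6\right) \left(-3 + r{\left(\sqrt{1 + 1},1 \right)}\right)}{g{\left(17,5 \right)}} = \frac{-10 + 20}{449} + \frac{\left(-6\right) \left(-3 - \left(1 - \sqrt{1 + 1}\right)\right)}{-10 + 5} = 10 \cdot \frac{1}{449} + \frac{\left(-6\right) \left(-3 - \left(1 - \sqrt{2}\right)\right)}{-5} = \frac{10}{449} + - 6 \left(-4 + \sqrt{2}\right) \left(- \frac{1}{5}\right) = \frac{10}{449} + \left(24 - 6 \sqrt{2}\right) \left(- \frac{1}{5}\right) = \frac{10}{449} - \left(\frac{24}{5} - \frac{6 \sqrt{2}}{5}\right) = - \frac{10726}{2245} + \frac{6 \sqrt{2}}{5}$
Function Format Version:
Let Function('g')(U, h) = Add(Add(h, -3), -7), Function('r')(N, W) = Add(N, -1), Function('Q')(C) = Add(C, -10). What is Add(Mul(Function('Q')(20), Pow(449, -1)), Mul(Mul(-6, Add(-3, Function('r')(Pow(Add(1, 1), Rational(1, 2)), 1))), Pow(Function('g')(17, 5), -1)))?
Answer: Add(Rational(-10726, 2245), Mul(Rational(6, 5), Pow(2, Rational(1, 2)))) ≈ -3.0807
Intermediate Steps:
Function('Q')(C) = Add(-10, C)
Function('r')(N, W) = Add(-1, N)
Function('g')(U, h) = Add(-10, h) (Function('g')(U, h) = Add(Add(-3, h), -7) = Add(-10, h))
Add(Mul(Function('Q')(20), Pow(449, -1)), Mul(Mul(-6, Add(-3, Function('r')(Pow(Add(1, 1), Rational(1, 2)), 1))), Pow(Function('g')(17, 5), -1))) = Add(Mul(Add(-10, 20), Pow(449, -1)), Mul(Mul(-6, Add(-3, Add(-1, Pow(Add(1, 1), Rational(1, 2))))), Pow(Add(-10, 5), -1))) = Add(Mul(10, Rational(1, 449)), Mul(Mul(-6, Add(-3, Add(-1, Pow(2, Rational(1, 2))))), Pow(-5, -1))) = Add(Rational(10, 449), Mul(Mul(-6, Add(-4, Pow(2, Rational(1, 2)))), Rational(-1, 5))) = Add(Rational(10, 449), Mul(Add(24, Mul(-6, Pow(2, Rational(1, 2)))), Rational(-1, 5))) = Add(Rational(10, 449), Add(Rational(-24, 5), Mul(Rational(6, 5), Pow(2, Rational(1, 2))))) = Add(Rational(-10726, 2245), Mul(Rational(6, 5), Pow(2, Rational(1, 2))))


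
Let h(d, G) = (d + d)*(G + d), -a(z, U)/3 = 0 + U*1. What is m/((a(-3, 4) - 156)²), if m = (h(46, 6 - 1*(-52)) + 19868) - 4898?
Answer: 12269/14112 ≈ 0.86940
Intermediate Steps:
a(z, U) = -3*U (a(z, U) = -3*(0 + U*1) = -3*(0 + U) = -3*U)
h(d, G) = 2*d*(G + d) (h(d, G) = (2*d)*(G + d) = 2*d*(G + d))
m = 24538 (m = (2*46*((6 - 1*(-52)) + 46) + 19868) - 4898 = (2*46*((6 + 52) + 46) + 19868) - 4898 = (2*46*(58 + 46) + 19868) - 4898 = (2*46*104 + 19868) - 4898 = (9568 + 19868) - 4898 = 29436 - 4898 = 24538)
m/((a(-3, 4) - 156)²) = 24538/((-3*4 - 156)²) = 24538/((-12 - 156)²) = 24538/((-168)²) = 24538/28224 = 24538*(1/28224) = 12269/14112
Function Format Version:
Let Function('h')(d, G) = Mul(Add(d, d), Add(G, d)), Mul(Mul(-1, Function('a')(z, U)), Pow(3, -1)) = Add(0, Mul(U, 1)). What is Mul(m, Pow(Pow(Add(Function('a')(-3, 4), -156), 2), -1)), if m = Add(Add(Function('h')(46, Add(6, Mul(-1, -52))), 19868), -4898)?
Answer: Rational(12269, 14112) ≈ 0.86940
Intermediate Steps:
Function('a')(z, U) = Mul(-3, U) (Function('a')(z, U) = Mul(-3, Add(0, Mul(U, 1))) = Mul(-3, Add(0, U)) = Mul(-3, U))
Function('h')(d, G) = Mul(2, d, Add(G, d)) (Function('h')(d, G) = Mul(Mul(2, d), Add(G, d)) = Mul(2, d, Add(G, d)))
m = 24538 (m = Add(Add(Mul(2, 46, Add(Add(6, Mul(-1, -52)), 46)), 19868), -4898) = Add(Add(Mul(2, 46, Add(Add(6, 52), 46)), 19868), -4898) = Add(Add(Mul(2, 46, Add(58, 46)), 19868), -4898) = Add(Add(Mul(2, 46, 104), 19868), -4898) = Add(Add(9568, 19868), -4898) = Add(29436, -4898) = 24538)
Mul(m, Pow(Pow(Add(Function('a')(-3, 4), -156), 2), -1)) = Mul(24538, Pow(Pow(Add(Mul(-3, 4), -156), 2), -1)) = Mul(24538, Pow(Pow(Add(-12, -156), 2), -1)) = Mul(24538, Pow(Pow(-168, 2), -1)) = Mul(24538, Pow(28224, -1)) = Mul(24538, Rational(1, 28224)) = Rational(12269, 14112)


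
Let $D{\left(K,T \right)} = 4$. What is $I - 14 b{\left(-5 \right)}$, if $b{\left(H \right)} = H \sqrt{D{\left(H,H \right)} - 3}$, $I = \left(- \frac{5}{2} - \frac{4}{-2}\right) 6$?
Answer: $67$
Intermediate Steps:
$I = -3$ ($I = \left(\left(-5\right) \frac{1}{2} - -2\right) 6 = \left(- \frac{5}{2} + 2\right) 6 = \left(- \frac{1}{2}\right) 6 = -3$)
$b{\left(H \right)} = H$ ($b{\left(H \right)} = H \sqrt{4 - 3} = H \sqrt{1} = H 1 = H$)
$I - 14 b{\left(-5 \right)} = -3 - -70 = -3 + 70 = 67$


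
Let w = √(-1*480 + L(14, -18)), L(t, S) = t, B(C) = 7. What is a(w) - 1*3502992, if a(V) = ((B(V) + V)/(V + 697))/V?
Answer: (-1632394279*√466 + 1137778807118*I)/(466*(√466 - 697*I)) ≈ -3.503e+6 - 0.00054932*I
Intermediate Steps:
w = I*√466 (w = √(-1*480 + 14) = √(-480 + 14) = √(-466) = I*√466 ≈ 21.587*I)
a(V) = (7 + V)/(V*(697 + V)) (a(V) = ((7 + V)/(V + 697))/V = ((7 + V)/(697 + V))/V = (7 + V)/(V*(697 + V)))
a(w) - 1*3502992 = (7 + I*√466)/(((I*√466))*(697 + I*√466)) - 1*3502992 = (-I*√466/466)*(7 + I*√466)/(697 + I*√466) - 3502992 = -I*√466*(7 + I*√466)/(466*(697 + I*√466)) - 3502992 = -3502992 - I*√466*(7 + I*√466)/(466*(697 + I*√466))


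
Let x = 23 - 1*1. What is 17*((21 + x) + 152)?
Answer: 3315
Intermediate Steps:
x = 22 (x = 23 - 1 = 22)
17*((21 + x) + 152) = 17*((21 + 22) + 152) = 17*(43 + 152) = 17*195 = 3315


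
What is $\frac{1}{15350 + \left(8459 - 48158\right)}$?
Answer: $- \frac{1}{24349} \approx -4.1069 \cdot 10^{-5}$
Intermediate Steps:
$\frac{1}{15350 + \left(8459 - 48158\right)} = \frac{1}{15350 - 39699} = \frac{1}{-24349} = - \frac{1}{24349}$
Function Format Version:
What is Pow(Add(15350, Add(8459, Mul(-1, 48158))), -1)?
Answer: Rational(-1, 24349) ≈ -4.1069e-5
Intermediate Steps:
Pow(Add(15350, Add(8459, Mul(-1, 48158))), -1) = Pow(Add(15350, Add(8459, -48158)), -1) = Pow(Add(15350, -39699), -1) = Pow(-24349, -1) = Rational(-1, 24349)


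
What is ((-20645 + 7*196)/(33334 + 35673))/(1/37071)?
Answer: -714469383/69007 ≈ -10354.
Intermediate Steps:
((-20645 + 7*196)/(33334 + 35673))/(1/37071) = ((-20645 + 1372)/69007)/(1/37071) = -19273*1/69007*37071 = -19273/69007*37071 = -714469383/69007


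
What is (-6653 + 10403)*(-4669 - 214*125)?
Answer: -117821250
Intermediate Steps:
(-6653 + 10403)*(-4669 - 214*125) = 3750*(-4669 - 26750) = 3750*(-31419) = -117821250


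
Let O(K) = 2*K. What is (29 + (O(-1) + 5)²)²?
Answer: 1444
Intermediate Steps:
(29 + (O(-1) + 5)²)² = (29 + (2*(-1) + 5)²)² = (29 + (-2 + 5)²)² = (29 + 3²)² = (29 + 9)² = 38² = 1444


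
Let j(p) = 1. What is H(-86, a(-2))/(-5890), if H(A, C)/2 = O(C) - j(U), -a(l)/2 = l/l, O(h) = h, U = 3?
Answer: 3/2945 ≈ 0.0010187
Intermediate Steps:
a(l) = -2 (a(l) = -2*l/l = -2*1 = -2)
H(A, C) = -2 + 2*C (H(A, C) = 2*(C - 1*1) = 2*(C - 1) = 2*(-1 + C) = -2 + 2*C)
H(-86, a(-2))/(-5890) = (-2 + 2*(-2))/(-5890) = (-2 - 4)*(-1/5890) = -6*(-1/5890) = 3/2945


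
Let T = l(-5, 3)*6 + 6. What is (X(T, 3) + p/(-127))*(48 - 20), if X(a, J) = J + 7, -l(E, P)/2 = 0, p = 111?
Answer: 32452/127 ≈ 255.53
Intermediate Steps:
l(E, P) = 0 (l(E, P) = -2*0 = 0)
T = 6 (T = 0*6 + 6 = 0 + 6 = 6)
X(a, J) = 7 + J
(X(T, 3) + p/(-127))*(48 - 20) = ((7 + 3) + 111/(-127))*(48 - 20) = (10 + 111*(-1/127))*28 = (10 - 111/127)*28 = (1159/127)*28 = 32452/127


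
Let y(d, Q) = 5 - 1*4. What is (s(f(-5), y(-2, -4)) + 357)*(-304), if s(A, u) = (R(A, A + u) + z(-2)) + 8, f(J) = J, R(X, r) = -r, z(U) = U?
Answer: -111568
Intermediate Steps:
y(d, Q) = 1 (y(d, Q) = 5 - 4 = 1)
s(A, u) = 6 - A - u (s(A, u) = (-(A + u) - 2) + 8 = ((-A - u) - 2) + 8 = (-2 - A - u) + 8 = 6 - A - u)
(s(f(-5), y(-2, -4)) + 357)*(-304) = ((6 - 1*(-5) - 1*1) + 357)*(-304) = ((6 + 5 - 1) + 357)*(-304) = (10 + 357)*(-304) = 367*(-304) = -111568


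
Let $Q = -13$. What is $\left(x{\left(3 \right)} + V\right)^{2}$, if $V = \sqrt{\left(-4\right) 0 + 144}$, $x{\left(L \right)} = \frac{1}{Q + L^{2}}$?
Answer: $\frac{2209}{16} \approx 138.06$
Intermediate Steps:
$x{\left(L \right)} = \frac{1}{-13 + L^{2}}$
$V = 12$ ($V = \sqrt{0 + 144} = \sqrt{144} = 12$)
$\left(x{\left(3 \right)} + V\right)^{2} = \left(\frac{1}{-13 + 3^{2}} + 12\right)^{2} = \left(\frac{1}{-13 + 9} + 12\right)^{2} = \left(\frac{1}{-4} + 12\right)^{2} = \left(- \frac{1}{4} + 12\right)^{2} = \left(\frac{47}{4}\right)^{2} = \frac{2209}{16}$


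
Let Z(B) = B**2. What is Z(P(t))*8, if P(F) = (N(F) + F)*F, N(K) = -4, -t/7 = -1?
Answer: 3528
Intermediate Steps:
t = 7 (t = -7*(-1) = 7)
P(F) = F*(-4 + F) (P(F) = (-4 + F)*F = F*(-4 + F))
Z(P(t))*8 = (7*(-4 + 7))**2*8 = (7*3)**2*8 = 21**2*8 = 441*8 = 3528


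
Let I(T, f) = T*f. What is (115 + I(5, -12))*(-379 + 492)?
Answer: 6215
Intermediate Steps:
(115 + I(5, -12))*(-379 + 492) = (115 + 5*(-12))*(-379 + 492) = (115 - 60)*113 = 55*113 = 6215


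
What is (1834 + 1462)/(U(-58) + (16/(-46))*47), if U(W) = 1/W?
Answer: -4396864/21831 ≈ -201.40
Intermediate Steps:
(1834 + 1462)/(U(-58) + (16/(-46))*47) = (1834 + 1462)/(1/(-58) + (16/(-46))*47) = 3296/(-1/58 + (16*(-1/46))*47) = 3296/(-1/58 - 8/23*47) = 3296/(-1/58 - 376/23) = 3296/(-21831/1334) = 3296*(-1334/21831) = -4396864/21831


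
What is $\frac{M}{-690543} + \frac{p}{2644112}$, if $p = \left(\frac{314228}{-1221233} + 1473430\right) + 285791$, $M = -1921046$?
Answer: $\frac{7686780432786369311}{2229816401484982128} \approx 3.4473$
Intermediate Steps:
$p = \frac{2148418425265}{1221233}$ ($p = \left(314228 \left(- \frac{1}{1221233}\right) + 1473430\right) + 285791 = \left(- \frac{314228}{1221233} + 1473430\right) + 285791 = \frac{1799401024962}{1221233} + 285791 = \frac{2148418425265}{1221233} \approx 1.7592 \cdot 10^{6}$)
$\frac{M}{-690543} + \frac{p}{2644112} = - \frac{1921046}{-690543} + \frac{2148418425265}{1221233 \cdot 2644112} = \left(-1921046\right) \left(- \frac{1}{690543}\right) + \frac{2148418425265}{1221233} \cdot \frac{1}{2644112} = \frac{1921046}{690543} + \frac{2148418425265}{3229076830096} = \frac{7686780432786369311}{2229816401484982128}$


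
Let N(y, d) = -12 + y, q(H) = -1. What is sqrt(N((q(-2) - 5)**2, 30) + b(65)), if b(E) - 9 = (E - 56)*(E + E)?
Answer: sqrt(1203) ≈ 34.684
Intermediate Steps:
b(E) = 9 + 2*E*(-56 + E) (b(E) = 9 + (E - 56)*(E + E) = 9 + (-56 + E)*(2*E) = 9 + 2*E*(-56 + E))
sqrt(N((q(-2) - 5)**2, 30) + b(65)) = sqrt((-12 + (-1 - 5)**2) + (9 - 112*65 + 2*65**2)) = sqrt((-12 + (-6)**2) + (9 - 7280 + 2*4225)) = sqrt((-12 + 36) + (9 - 7280 + 8450)) = sqrt(24 + 1179) = sqrt(1203)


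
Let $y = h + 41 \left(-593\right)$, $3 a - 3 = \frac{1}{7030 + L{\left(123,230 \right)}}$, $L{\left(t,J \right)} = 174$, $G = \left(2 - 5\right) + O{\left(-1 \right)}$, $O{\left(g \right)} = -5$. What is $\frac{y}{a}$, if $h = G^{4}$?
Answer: $- \frac{436929804}{21613} \approx -20216.0$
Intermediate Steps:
$G = -8$ ($G = \left(2 - 5\right) - 5 = -3 - 5 = -8$)
$h = 4096$ ($h = \left(-8\right)^{4} = 4096$)
$a = \frac{21613}{21612}$ ($a = 1 + \frac{1}{3 \left(7030 + 174\right)} = 1 + \frac{1}{3 \cdot 7204} = 1 + \frac{1}{3} \cdot \frac{1}{7204} = 1 + \frac{1}{21612} = \frac{21613}{21612} \approx 1.0$)
$y = -20217$ ($y = 4096 + 41 \left(-593\right) = 4096 - 24313 = -20217$)
$\frac{y}{a} = - \frac{20217}{\frac{21613}{21612}} = \left(-20217\right) \frac{21612}{21613} = - \frac{436929804}{21613}$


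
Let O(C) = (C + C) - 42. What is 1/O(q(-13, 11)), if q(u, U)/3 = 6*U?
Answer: 1/354 ≈ 0.0028249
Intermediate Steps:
q(u, U) = 18*U (q(u, U) = 3*(6*U) = 18*U)
O(C) = -42 + 2*C (O(C) = 2*C - 42 = -42 + 2*C)
1/O(q(-13, 11)) = 1/(-42 + 2*(18*11)) = 1/(-42 + 2*198) = 1/(-42 + 396) = 1/354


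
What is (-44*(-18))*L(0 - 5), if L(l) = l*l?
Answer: 19800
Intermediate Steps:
L(l) = l**2
(-44*(-18))*L(0 - 5) = (-44*(-18))*(0 - 5)**2 = 792*(-5)**2 = 792*25 = 19800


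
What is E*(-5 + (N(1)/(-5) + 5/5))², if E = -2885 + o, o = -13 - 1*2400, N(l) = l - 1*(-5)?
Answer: -3581448/25 ≈ -1.4326e+5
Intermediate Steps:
N(l) = 5 + l (N(l) = l + 5 = 5 + l)
o = -2413 (o = -13 - 2400 = -2413)
E = -5298 (E = -2885 - 2413 = -5298)
E*(-5 + (N(1)/(-5) + 5/5))² = -5298*(-5 + ((5 + 1)/(-5) + 5/5))² = -5298*(-5 + (6*(-⅕) + 5*(⅕)))² = -5298*(-5 + (-6/5 + 1))² = -5298*(-5 - ⅕)² = -5298*(-26/5)² = -5298*676/25 = -3581448/25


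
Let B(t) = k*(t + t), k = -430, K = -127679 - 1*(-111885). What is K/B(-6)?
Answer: -7897/2580 ≈ -3.0609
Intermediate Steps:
K = -15794 (K = -127679 + 111885 = -15794)
B(t) = -860*t (B(t) = -430*(t + t) = -860*t)
K/B(-6) = -15794/((-860*(-6))) = -15794/5160 = -15794*1/5160 = -7897/2580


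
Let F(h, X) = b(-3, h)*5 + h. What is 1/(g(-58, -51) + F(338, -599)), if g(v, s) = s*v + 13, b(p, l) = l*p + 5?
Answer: -1/1736 ≈ -0.00057604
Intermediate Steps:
b(p, l) = 5 + l*p
F(h, X) = 25 - 14*h (F(h, X) = (5 + h*(-3))*5 + h = (5 - 3*h)*5 + h = (25 - 15*h) + h = 25 - 14*h)
g(v, s) = 13 + s*v
1/(g(-58, -51) + F(338, -599)) = 1/((13 - 51*(-58)) + (25 - 14*338)) = 1/((13 + 2958) + (25 - 4732)) = 1/(2971 - 4707) = 1/(-1736) = -1/1736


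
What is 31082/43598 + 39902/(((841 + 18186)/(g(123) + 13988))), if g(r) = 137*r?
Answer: 26824788721229/414769573 ≈ 64674.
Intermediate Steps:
31082/43598 + 39902/(((841 + 18186)/(g(123) + 13988))) = 31082/43598 + 39902/(((841 + 18186)/(137*123 + 13988))) = 31082*(1/43598) + 39902/((19027/(16851 + 13988))) = 15541/21799 + 39902/((19027/30839)) = 15541/21799 + 39902/((19027*(1/30839))) = 15541/21799 + 39902/(19027/30839) = 15541/21799 + 39902*(30839/19027) = 15541/21799 + 1230537778/19027 = 26824788721229/414769573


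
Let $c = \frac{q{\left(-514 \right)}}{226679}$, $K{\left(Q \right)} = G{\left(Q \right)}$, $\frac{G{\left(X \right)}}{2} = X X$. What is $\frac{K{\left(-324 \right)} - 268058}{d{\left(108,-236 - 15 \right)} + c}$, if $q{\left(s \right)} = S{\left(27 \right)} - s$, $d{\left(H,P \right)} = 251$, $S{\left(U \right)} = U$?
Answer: $- \frac{12173207}{52585} \approx -231.5$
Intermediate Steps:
$G{\left(X \right)} = 2 X^{2}$ ($G{\left(X \right)} = 2 X X = 2 X^{2}$)
$K{\left(Q \right)} = 2 Q^{2}$
$q{\left(s \right)} = 27 - s$
$c = \frac{1}{419}$ ($c = \frac{27 - -514}{226679} = \left(27 + 514\right) \frac{1}{226679} = 541 \cdot \frac{1}{226679} = \frac{1}{419} \approx 0.0023866$)
$\frac{K{\left(-324 \right)} - 268058}{d{\left(108,-236 - 15 \right)} + c} = \frac{2 \left(-324\right)^{2} - 268058}{251 + \frac{1}{419}} = \frac{2 \cdot 104976 - 268058}{\frac{105170}{419}} = \left(209952 - 268058\right) \frac{419}{105170} = \left(-58106\right) \frac{419}{105170} = - \frac{12173207}{52585}$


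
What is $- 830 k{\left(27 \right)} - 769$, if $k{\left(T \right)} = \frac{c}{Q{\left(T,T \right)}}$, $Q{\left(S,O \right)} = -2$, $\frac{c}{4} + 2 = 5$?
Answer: $4211$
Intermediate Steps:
$c = 12$ ($c = -8 + 4 \cdot 5 = -8 + 20 = 12$)
$k{\left(T \right)} = -6$ ($k{\left(T \right)} = \frac{12}{-2} = 12 \left(- \frac{1}{2}\right) = -6$)
$- 830 k{\left(27 \right)} - 769 = \left(-830\right) \left(-6\right) - 769 = 4980 - 769 = 4211$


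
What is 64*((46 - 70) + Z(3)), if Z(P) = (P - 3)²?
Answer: -1536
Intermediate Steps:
Z(P) = (-3 + P)²
64*((46 - 70) + Z(3)) = 64*((46 - 70) + (-3 + 3)²) = 64*(-24 + 0²) = 64*(-24 + 0) = 64*(-24) = -1536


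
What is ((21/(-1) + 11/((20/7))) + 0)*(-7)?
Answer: 2401/20 ≈ 120.05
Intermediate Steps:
((21/(-1) + 11/((20/7))) + 0)*(-7) = ((21*(-1) + 11/((20*(1/7)))) + 0)*(-7) = ((-21 + 11/(20/7)) + 0)*(-7) = ((-21 + 11*(7/20)) + 0)*(-7) = ((-21 + 77/20) + 0)*(-7) = (-343/20 + 0)*(-7) = -343/20*(-7) = 2401/20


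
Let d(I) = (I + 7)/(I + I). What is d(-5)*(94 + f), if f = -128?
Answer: 34/5 ≈ 6.8000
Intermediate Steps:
d(I) = (7 + I)/(2*I) (d(I) = (7 + I)/((2*I)) = (7 + I)*(1/(2*I)) = (7 + I)/(2*I))
d(-5)*(94 + f) = ((½)*(7 - 5)/(-5))*(94 - 128) = ((½)*(-⅕)*2)*(-34) = -⅕*(-34) = 34/5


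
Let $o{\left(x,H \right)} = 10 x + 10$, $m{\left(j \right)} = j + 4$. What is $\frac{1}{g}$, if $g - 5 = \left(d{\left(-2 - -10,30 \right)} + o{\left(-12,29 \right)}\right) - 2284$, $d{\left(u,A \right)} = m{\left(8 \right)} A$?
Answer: $- \frac{1}{2029} \approx -0.00049285$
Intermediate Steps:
$m{\left(j \right)} = 4 + j$
$o{\left(x,H \right)} = 10 + 10 x$
$d{\left(u,A \right)} = 12 A$ ($d{\left(u,A \right)} = \left(4 + 8\right) A = 12 A$)
$g = -2029$ ($g = 5 + \left(\left(12 \cdot 30 + \left(10 + 10 \left(-12\right)\right)\right) - 2284\right) = 5 + \left(\left(360 + \left(10 - 120\right)\right) - 2284\right) = 5 + \left(\left(360 - 110\right) - 2284\right) = 5 + \left(250 - 2284\right) = 5 - 2034 = -2029$)
$\frac{1}{g} = \frac{1}{-2029} = - \frac{1}{2029}$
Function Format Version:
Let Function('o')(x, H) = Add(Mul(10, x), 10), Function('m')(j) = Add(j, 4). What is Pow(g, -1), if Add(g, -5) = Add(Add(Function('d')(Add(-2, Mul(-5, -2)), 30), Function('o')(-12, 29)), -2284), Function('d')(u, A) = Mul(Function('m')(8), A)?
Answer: Rational(-1, 2029) ≈ -0.00049285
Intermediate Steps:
Function('m')(j) = Add(4, j)
Function('o')(x, H) = Add(10, Mul(10, x))
Function('d')(u, A) = Mul(12, A) (Function('d')(u, A) = Mul(Add(4, 8), A) = Mul(12, A))
g = -2029 (g = Add(5, Add(Add(Mul(12, 30), Add(10, Mul(10, -12))), -2284)) = Add(5, Add(Add(360, Add(10, -120)), -2284)) = Add(5, Add(Add(360, -110), -2284)) = Add(5, Add(250, -2284)) = Add(5, -2034) = -2029)
Pow(g, -1) = Pow(-2029, -1) = Rational(-1, 2029)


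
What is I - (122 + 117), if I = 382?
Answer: 143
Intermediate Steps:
I - (122 + 117) = 382 - (122 + 117) = 382 - 1*239 = 382 - 239 = 143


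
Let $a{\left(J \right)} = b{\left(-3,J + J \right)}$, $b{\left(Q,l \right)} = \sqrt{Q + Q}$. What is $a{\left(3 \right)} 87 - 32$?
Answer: $-32 + 87 i \sqrt{6} \approx -32.0 + 213.11 i$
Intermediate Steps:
$b{\left(Q,l \right)} = \sqrt{2} \sqrt{Q}$ ($b{\left(Q,l \right)} = \sqrt{2 Q} = \sqrt{2} \sqrt{Q}$)
$a{\left(J \right)} = i \sqrt{6}$ ($a{\left(J \right)} = \sqrt{2} \sqrt{-3} = \sqrt{2} i \sqrt{3} = i \sqrt{6}$)
$a{\left(3 \right)} 87 - 32 = i \sqrt{6} \cdot 87 - 32 = 87 i \sqrt{6} - 32 = -32 + 87 i \sqrt{6}$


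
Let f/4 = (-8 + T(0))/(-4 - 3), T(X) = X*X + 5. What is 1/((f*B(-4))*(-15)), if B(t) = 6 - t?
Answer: -7/1800 ≈ -0.0038889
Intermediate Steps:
T(X) = 5 + X**2 (T(X) = X**2 + 5 = 5 + X**2)
f = 12/7 (f = 4*((-8 + (5 + 0**2))/(-4 - 3)) = 4*((-8 + (5 + 0))/(-7)) = 4*((-8 + 5)*(-1/7)) = 4*(-3*(-1/7)) = 4*(3/7) = 12/7 ≈ 1.7143)
1/((f*B(-4))*(-15)) = 1/((12*(6 - 1*(-4))/7)*(-15)) = 1/((12*(6 + 4)/7)*(-15)) = 1/(((12/7)*10)*(-15)) = 1/((120/7)*(-15)) = 1/(-1800/7) = -7/1800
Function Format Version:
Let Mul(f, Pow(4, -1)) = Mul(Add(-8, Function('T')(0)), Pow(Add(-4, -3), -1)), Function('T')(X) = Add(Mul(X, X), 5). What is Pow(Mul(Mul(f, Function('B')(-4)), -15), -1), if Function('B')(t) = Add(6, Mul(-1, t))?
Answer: Rational(-7, 1800) ≈ -0.0038889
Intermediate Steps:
Function('T')(X) = Add(5, Pow(X, 2)) (Function('T')(X) = Add(Pow(X, 2), 5) = Add(5, Pow(X, 2)))
f = Rational(12, 7) (f = Mul(4, Mul(Add(-8, Add(5, Pow(0, 2))), Pow(Add(-4, -3), -1))) = Mul(4, Mul(Add(-8, Add(5, 0)), Pow(-7, -1))) = Mul(4, Mul(Add(-8, 5), Rational(-1, 7))) = Mul(4, Mul(-3, Rational(-1, 7))) = Mul(4, Rational(3, 7)) = Rational(12, 7) ≈ 1.7143)
Pow(Mul(Mul(f, Function('B')(-4)), -15), -1) = Pow(Mul(Mul(Rational(12, 7), Add(6, Mul(-1, -4))), -15), -1) = Pow(Mul(Mul(Rational(12, 7), Add(6, 4)), -15), -1) = Pow(Mul(Mul(Rational(12, 7), 10), -15), -1) = Pow(Mul(Rational(120, 7), -15), -1) = Pow(Rational(-1800, 7), -1) = Rational(-7, 1800)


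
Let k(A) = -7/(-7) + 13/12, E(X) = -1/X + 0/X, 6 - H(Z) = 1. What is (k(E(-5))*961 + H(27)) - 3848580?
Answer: -46158875/12 ≈ -3.8466e+6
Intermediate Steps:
H(Z) = 5 (H(Z) = 6 - 1*1 = 6 - 1 = 5)
E(X) = -1/X (E(X) = -1/X + 0 = -1/X)
k(A) = 25/12 (k(A) = -7*(-⅐) + 13*(1/12) = 1 + 13/12 = 25/12)
(k(E(-5))*961 + H(27)) - 3848580 = ((25/12)*961 + 5) - 3848580 = (24025/12 + 5) - 3848580 = 24085/12 - 3848580 = -46158875/12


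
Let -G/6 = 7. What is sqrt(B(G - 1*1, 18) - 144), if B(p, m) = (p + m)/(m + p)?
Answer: I*sqrt(143) ≈ 11.958*I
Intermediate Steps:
G = -42 (G = -6*7 = -42)
B(p, m) = 1 (B(p, m) = (m + p)/(m + p) = 1)
sqrt(B(G - 1*1, 18) - 144) = sqrt(1 - 144) = sqrt(-143) = I*sqrt(143)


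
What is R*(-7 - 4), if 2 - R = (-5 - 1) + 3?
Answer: -55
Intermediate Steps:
R = 5 (R = 2 - ((-5 - 1) + 3) = 2 - (-6 + 3) = 2 - 1*(-3) = 2 + 3 = 5)
R*(-7 - 4) = 5*(-7 - 4) = 5*(-11) = -55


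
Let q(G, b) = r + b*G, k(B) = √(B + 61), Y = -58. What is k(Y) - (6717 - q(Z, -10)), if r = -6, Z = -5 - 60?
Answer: -6073 + √3 ≈ -6071.3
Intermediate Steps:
Z = -65
k(B) = √(61 + B)
q(G, b) = -6 + G*b (q(G, b) = -6 + b*G = -6 + G*b)
k(Y) - (6717 - q(Z, -10)) = √(61 - 58) - (6717 - (-6 - 65*(-10))) = √3 - (6717 - (-6 + 650)) = √3 - (6717 - 1*644) = √3 - (6717 - 644) = √3 - 1*6073 = √3 - 6073 = -6073 + √3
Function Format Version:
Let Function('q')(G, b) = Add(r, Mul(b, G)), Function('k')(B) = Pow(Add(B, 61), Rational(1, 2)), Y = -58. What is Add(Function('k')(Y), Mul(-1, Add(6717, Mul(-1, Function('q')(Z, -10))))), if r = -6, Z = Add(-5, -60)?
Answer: Add(-6073, Pow(3, Rational(1, 2))) ≈ -6071.3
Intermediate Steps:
Z = -65
Function('k')(B) = Pow(Add(61, B), Rational(1, 2))
Function('q')(G, b) = Add(-6, Mul(G, b)) (Function('q')(G, b) = Add(-6, Mul(b, G)) = Add(-6, Mul(G, b)))
Add(Function('k')(Y), Mul(-1, Add(6717, Mul(-1, Function('q')(Z, -10))))) = Add(Pow(Add(61, -58), Rational(1, 2)), Mul(-1, Add(6717, Mul(-1, Add(-6, Mul(-65, -10)))))) = Add(Pow(3, Rational(1, 2)), Mul(-1, Add(6717, Mul(-1, Add(-6, 650))))) = Add(Pow(3, Rational(1, 2)), Mul(-1, Add(6717, Mul(-1, 644)))) = Add(Pow(3, Rational(1, 2)), Mul(-1, Add(6717, -644))) = Add(Pow(3, Rational(1, 2)), Mul(-1, 6073)) = Add(Pow(3, Rational(1, 2)), -6073) = Add(-6073, Pow(3, Rational(1, 2)))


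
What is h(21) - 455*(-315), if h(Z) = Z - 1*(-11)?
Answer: 143357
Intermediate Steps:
h(Z) = 11 + Z (h(Z) = Z + 11 = 11 + Z)
h(21) - 455*(-315) = (11 + 21) - 455*(-315) = 32 + 143325 = 143357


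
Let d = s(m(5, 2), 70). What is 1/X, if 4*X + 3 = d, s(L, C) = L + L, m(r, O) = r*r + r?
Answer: 4/57 ≈ 0.070175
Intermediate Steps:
m(r, O) = r + r**2 (m(r, O) = r**2 + r = r + r**2)
s(L, C) = 2*L
d = 60 (d = 2*(5*(1 + 5)) = 2*(5*6) = 2*30 = 60)
X = 57/4 (X = -3/4 + (1/4)*60 = -3/4 + 15 = 57/4 ≈ 14.250)
1/X = 1/(57/4) = 4/57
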